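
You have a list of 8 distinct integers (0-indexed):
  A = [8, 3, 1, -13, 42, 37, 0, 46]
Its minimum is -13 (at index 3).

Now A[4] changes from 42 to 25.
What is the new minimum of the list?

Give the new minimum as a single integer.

Answer: -13

Derivation:
Old min = -13 (at index 3)
Change: A[4] 42 -> 25
Changed element was NOT the old min.
  New min = min(old_min, new_val) = min(-13, 25) = -13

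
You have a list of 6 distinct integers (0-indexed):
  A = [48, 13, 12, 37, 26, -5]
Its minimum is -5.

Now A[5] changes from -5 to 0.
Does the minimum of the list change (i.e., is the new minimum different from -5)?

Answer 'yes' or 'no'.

Answer: yes

Derivation:
Old min = -5
Change: A[5] -5 -> 0
Changed element was the min; new min must be rechecked.
New min = 0; changed? yes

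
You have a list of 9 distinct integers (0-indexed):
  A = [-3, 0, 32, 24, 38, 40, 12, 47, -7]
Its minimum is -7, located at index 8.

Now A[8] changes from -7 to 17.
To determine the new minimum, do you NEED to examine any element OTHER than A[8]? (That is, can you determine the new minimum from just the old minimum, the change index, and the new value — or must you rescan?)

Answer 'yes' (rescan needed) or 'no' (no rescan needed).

Old min = -7 at index 8
Change at index 8: -7 -> 17
Index 8 WAS the min and new value 17 > old min -7. Must rescan other elements to find the new min.
Needs rescan: yes

Answer: yes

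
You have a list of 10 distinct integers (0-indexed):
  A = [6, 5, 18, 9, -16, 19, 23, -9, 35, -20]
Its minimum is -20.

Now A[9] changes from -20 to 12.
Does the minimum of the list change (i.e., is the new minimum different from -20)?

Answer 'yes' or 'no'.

Answer: yes

Derivation:
Old min = -20
Change: A[9] -20 -> 12
Changed element was the min; new min must be rechecked.
New min = -16; changed? yes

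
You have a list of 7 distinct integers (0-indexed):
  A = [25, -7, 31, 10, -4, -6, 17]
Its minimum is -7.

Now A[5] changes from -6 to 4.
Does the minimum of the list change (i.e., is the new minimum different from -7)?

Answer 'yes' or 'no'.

Answer: no

Derivation:
Old min = -7
Change: A[5] -6 -> 4
Changed element was NOT the min; min changes only if 4 < -7.
New min = -7; changed? no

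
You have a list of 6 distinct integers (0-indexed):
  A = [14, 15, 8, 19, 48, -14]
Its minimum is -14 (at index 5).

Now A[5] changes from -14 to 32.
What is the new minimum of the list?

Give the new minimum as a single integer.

Answer: 8

Derivation:
Old min = -14 (at index 5)
Change: A[5] -14 -> 32
Changed element WAS the min. Need to check: is 32 still <= all others?
  Min of remaining elements: 8
  New min = min(32, 8) = 8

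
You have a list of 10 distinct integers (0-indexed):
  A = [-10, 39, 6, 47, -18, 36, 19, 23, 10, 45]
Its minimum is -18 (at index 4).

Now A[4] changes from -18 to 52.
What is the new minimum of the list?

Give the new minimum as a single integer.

Old min = -18 (at index 4)
Change: A[4] -18 -> 52
Changed element WAS the min. Need to check: is 52 still <= all others?
  Min of remaining elements: -10
  New min = min(52, -10) = -10

Answer: -10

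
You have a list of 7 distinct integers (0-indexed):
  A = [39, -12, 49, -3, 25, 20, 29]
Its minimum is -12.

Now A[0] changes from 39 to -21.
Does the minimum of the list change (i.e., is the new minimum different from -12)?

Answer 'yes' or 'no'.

Old min = -12
Change: A[0] 39 -> -21
Changed element was NOT the min; min changes only if -21 < -12.
New min = -21; changed? yes

Answer: yes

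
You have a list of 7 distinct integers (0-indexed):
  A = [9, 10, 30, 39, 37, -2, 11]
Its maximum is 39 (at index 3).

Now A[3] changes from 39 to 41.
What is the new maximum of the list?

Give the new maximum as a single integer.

Answer: 41

Derivation:
Old max = 39 (at index 3)
Change: A[3] 39 -> 41
Changed element WAS the max -> may need rescan.
  Max of remaining elements: 37
  New max = max(41, 37) = 41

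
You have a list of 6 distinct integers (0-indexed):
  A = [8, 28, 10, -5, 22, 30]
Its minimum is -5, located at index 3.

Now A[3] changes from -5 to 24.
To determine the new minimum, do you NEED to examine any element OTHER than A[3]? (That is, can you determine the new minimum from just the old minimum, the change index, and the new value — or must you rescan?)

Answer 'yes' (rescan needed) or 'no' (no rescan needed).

Old min = -5 at index 3
Change at index 3: -5 -> 24
Index 3 WAS the min and new value 24 > old min -5. Must rescan other elements to find the new min.
Needs rescan: yes

Answer: yes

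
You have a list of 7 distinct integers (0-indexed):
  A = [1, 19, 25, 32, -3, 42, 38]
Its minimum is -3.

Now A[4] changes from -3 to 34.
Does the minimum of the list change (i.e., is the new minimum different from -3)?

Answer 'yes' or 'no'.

Old min = -3
Change: A[4] -3 -> 34
Changed element was the min; new min must be rechecked.
New min = 1; changed? yes

Answer: yes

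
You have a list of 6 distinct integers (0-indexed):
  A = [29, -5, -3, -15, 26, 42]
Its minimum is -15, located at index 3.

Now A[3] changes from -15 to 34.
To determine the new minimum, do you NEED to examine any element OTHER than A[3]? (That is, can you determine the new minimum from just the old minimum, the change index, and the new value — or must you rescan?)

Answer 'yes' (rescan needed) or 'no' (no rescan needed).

Answer: yes

Derivation:
Old min = -15 at index 3
Change at index 3: -15 -> 34
Index 3 WAS the min and new value 34 > old min -15. Must rescan other elements to find the new min.
Needs rescan: yes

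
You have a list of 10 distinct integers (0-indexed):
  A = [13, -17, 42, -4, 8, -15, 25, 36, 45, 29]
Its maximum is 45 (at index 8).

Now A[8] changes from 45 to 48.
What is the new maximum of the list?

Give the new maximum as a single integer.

Old max = 45 (at index 8)
Change: A[8] 45 -> 48
Changed element WAS the max -> may need rescan.
  Max of remaining elements: 42
  New max = max(48, 42) = 48

Answer: 48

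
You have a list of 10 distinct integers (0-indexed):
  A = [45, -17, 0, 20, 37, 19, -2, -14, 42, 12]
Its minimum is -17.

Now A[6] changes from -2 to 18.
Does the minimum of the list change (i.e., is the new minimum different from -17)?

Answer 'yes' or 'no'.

Answer: no

Derivation:
Old min = -17
Change: A[6] -2 -> 18
Changed element was NOT the min; min changes only if 18 < -17.
New min = -17; changed? no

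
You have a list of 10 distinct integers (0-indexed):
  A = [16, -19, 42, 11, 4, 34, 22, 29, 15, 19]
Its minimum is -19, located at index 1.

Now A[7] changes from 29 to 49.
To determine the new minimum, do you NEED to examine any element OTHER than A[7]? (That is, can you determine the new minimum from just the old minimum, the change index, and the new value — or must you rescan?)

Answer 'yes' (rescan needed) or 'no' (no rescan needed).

Answer: no

Derivation:
Old min = -19 at index 1
Change at index 7: 29 -> 49
Index 7 was NOT the min. New min = min(-19, 49). No rescan of other elements needed.
Needs rescan: no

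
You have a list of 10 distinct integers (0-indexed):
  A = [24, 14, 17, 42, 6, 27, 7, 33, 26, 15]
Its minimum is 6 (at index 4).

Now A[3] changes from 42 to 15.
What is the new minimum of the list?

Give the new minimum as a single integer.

Answer: 6

Derivation:
Old min = 6 (at index 4)
Change: A[3] 42 -> 15
Changed element was NOT the old min.
  New min = min(old_min, new_val) = min(6, 15) = 6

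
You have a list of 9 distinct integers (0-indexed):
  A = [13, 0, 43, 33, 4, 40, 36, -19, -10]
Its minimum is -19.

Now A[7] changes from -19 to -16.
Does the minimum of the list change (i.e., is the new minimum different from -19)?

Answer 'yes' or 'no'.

Answer: yes

Derivation:
Old min = -19
Change: A[7] -19 -> -16
Changed element was the min; new min must be rechecked.
New min = -16; changed? yes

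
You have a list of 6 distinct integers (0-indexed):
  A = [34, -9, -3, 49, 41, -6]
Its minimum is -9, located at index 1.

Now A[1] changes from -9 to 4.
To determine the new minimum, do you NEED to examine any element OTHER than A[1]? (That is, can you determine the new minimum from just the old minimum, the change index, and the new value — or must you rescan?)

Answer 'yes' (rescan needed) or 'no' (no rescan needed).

Answer: yes

Derivation:
Old min = -9 at index 1
Change at index 1: -9 -> 4
Index 1 WAS the min and new value 4 > old min -9. Must rescan other elements to find the new min.
Needs rescan: yes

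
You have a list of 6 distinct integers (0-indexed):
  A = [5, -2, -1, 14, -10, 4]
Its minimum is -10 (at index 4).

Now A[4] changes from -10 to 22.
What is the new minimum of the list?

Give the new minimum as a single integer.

Answer: -2

Derivation:
Old min = -10 (at index 4)
Change: A[4] -10 -> 22
Changed element WAS the min. Need to check: is 22 still <= all others?
  Min of remaining elements: -2
  New min = min(22, -2) = -2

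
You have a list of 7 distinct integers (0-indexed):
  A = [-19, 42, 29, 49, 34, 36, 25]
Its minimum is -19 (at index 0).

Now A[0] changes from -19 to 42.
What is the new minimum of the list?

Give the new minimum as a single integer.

Old min = -19 (at index 0)
Change: A[0] -19 -> 42
Changed element WAS the min. Need to check: is 42 still <= all others?
  Min of remaining elements: 25
  New min = min(42, 25) = 25

Answer: 25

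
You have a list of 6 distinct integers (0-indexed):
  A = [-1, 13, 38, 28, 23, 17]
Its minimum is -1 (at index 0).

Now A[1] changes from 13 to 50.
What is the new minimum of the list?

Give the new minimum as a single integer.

Answer: -1

Derivation:
Old min = -1 (at index 0)
Change: A[1] 13 -> 50
Changed element was NOT the old min.
  New min = min(old_min, new_val) = min(-1, 50) = -1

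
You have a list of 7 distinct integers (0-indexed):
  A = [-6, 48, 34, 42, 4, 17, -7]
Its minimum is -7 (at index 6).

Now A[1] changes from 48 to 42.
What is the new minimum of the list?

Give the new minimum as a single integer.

Old min = -7 (at index 6)
Change: A[1] 48 -> 42
Changed element was NOT the old min.
  New min = min(old_min, new_val) = min(-7, 42) = -7

Answer: -7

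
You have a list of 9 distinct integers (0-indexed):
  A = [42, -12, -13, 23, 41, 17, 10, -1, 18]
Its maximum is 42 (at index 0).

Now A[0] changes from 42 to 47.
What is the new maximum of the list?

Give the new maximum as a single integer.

Answer: 47

Derivation:
Old max = 42 (at index 0)
Change: A[0] 42 -> 47
Changed element WAS the max -> may need rescan.
  Max of remaining elements: 41
  New max = max(47, 41) = 47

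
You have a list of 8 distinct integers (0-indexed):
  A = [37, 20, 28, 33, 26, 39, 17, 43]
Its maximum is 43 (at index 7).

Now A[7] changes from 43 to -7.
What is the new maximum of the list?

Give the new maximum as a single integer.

Old max = 43 (at index 7)
Change: A[7] 43 -> -7
Changed element WAS the max -> may need rescan.
  Max of remaining elements: 39
  New max = max(-7, 39) = 39

Answer: 39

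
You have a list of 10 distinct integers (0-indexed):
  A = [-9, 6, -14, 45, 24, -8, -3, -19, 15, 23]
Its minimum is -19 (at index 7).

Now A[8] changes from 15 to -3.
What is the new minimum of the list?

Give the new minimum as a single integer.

Old min = -19 (at index 7)
Change: A[8] 15 -> -3
Changed element was NOT the old min.
  New min = min(old_min, new_val) = min(-19, -3) = -19

Answer: -19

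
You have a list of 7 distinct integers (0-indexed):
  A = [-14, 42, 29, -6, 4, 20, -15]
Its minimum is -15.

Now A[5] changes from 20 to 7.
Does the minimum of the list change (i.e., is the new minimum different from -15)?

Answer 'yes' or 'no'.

Answer: no

Derivation:
Old min = -15
Change: A[5] 20 -> 7
Changed element was NOT the min; min changes only if 7 < -15.
New min = -15; changed? no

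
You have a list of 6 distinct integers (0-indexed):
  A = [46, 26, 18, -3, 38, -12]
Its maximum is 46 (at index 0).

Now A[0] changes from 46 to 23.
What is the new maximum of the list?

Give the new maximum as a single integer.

Answer: 38

Derivation:
Old max = 46 (at index 0)
Change: A[0] 46 -> 23
Changed element WAS the max -> may need rescan.
  Max of remaining elements: 38
  New max = max(23, 38) = 38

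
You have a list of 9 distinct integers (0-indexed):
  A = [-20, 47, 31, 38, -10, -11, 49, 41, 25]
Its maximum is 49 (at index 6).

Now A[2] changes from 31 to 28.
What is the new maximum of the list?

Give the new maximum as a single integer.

Old max = 49 (at index 6)
Change: A[2] 31 -> 28
Changed element was NOT the old max.
  New max = max(old_max, new_val) = max(49, 28) = 49

Answer: 49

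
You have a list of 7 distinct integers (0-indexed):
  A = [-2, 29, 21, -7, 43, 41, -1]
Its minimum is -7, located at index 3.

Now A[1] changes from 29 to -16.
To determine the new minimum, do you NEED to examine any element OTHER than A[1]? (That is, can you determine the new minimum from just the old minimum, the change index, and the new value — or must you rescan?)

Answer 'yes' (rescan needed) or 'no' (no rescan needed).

Old min = -7 at index 3
Change at index 1: 29 -> -16
Index 1 was NOT the min. New min = min(-7, -16). No rescan of other elements needed.
Needs rescan: no

Answer: no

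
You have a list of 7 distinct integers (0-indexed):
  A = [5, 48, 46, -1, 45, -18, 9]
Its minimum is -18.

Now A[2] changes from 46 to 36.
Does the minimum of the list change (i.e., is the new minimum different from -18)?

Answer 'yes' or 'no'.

Answer: no

Derivation:
Old min = -18
Change: A[2] 46 -> 36
Changed element was NOT the min; min changes only if 36 < -18.
New min = -18; changed? no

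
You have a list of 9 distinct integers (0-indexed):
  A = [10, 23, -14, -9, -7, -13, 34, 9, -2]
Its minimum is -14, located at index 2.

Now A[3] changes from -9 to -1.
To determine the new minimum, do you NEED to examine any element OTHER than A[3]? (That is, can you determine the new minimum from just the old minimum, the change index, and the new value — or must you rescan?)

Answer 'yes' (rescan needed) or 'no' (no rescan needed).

Old min = -14 at index 2
Change at index 3: -9 -> -1
Index 3 was NOT the min. New min = min(-14, -1). No rescan of other elements needed.
Needs rescan: no

Answer: no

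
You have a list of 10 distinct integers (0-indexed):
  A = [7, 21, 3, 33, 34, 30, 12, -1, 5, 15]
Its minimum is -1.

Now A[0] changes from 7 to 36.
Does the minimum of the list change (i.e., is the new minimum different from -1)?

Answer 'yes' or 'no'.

Answer: no

Derivation:
Old min = -1
Change: A[0] 7 -> 36
Changed element was NOT the min; min changes only if 36 < -1.
New min = -1; changed? no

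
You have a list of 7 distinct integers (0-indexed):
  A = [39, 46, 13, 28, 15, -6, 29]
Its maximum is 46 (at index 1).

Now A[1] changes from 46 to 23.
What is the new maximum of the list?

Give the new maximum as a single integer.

Answer: 39

Derivation:
Old max = 46 (at index 1)
Change: A[1] 46 -> 23
Changed element WAS the max -> may need rescan.
  Max of remaining elements: 39
  New max = max(23, 39) = 39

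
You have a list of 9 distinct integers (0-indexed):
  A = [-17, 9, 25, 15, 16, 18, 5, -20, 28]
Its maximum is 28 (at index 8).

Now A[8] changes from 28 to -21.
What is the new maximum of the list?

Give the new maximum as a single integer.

Answer: 25

Derivation:
Old max = 28 (at index 8)
Change: A[8] 28 -> -21
Changed element WAS the max -> may need rescan.
  Max of remaining elements: 25
  New max = max(-21, 25) = 25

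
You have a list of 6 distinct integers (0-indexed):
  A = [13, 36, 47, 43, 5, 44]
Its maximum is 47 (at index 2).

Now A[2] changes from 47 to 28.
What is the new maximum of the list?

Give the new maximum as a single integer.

Old max = 47 (at index 2)
Change: A[2] 47 -> 28
Changed element WAS the max -> may need rescan.
  Max of remaining elements: 44
  New max = max(28, 44) = 44

Answer: 44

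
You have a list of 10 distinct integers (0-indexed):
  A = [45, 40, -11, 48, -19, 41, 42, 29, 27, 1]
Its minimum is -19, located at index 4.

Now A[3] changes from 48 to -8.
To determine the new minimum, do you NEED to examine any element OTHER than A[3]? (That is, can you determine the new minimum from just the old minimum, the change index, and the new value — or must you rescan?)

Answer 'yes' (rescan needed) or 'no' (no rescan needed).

Answer: no

Derivation:
Old min = -19 at index 4
Change at index 3: 48 -> -8
Index 3 was NOT the min. New min = min(-19, -8). No rescan of other elements needed.
Needs rescan: no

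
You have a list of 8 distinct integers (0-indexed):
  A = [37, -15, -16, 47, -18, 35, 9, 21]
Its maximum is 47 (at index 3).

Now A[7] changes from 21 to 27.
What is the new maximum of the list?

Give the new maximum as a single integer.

Answer: 47

Derivation:
Old max = 47 (at index 3)
Change: A[7] 21 -> 27
Changed element was NOT the old max.
  New max = max(old_max, new_val) = max(47, 27) = 47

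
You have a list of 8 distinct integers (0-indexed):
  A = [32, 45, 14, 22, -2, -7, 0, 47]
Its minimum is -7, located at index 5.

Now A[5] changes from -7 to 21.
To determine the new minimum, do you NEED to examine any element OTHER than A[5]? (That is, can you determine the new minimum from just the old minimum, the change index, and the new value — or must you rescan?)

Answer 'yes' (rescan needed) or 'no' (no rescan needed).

Answer: yes

Derivation:
Old min = -7 at index 5
Change at index 5: -7 -> 21
Index 5 WAS the min and new value 21 > old min -7. Must rescan other elements to find the new min.
Needs rescan: yes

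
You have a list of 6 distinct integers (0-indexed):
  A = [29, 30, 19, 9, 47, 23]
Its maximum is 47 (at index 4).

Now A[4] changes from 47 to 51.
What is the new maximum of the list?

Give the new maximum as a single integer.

Old max = 47 (at index 4)
Change: A[4] 47 -> 51
Changed element WAS the max -> may need rescan.
  Max of remaining elements: 30
  New max = max(51, 30) = 51

Answer: 51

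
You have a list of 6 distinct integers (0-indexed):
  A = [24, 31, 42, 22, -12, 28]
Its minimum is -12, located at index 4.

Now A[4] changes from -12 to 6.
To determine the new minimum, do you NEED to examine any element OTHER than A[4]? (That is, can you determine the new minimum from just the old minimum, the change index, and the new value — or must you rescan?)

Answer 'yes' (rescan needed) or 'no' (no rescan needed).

Old min = -12 at index 4
Change at index 4: -12 -> 6
Index 4 WAS the min and new value 6 > old min -12. Must rescan other elements to find the new min.
Needs rescan: yes

Answer: yes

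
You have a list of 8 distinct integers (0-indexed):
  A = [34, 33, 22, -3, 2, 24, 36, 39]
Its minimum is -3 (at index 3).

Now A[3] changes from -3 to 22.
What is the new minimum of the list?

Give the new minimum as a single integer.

Answer: 2

Derivation:
Old min = -3 (at index 3)
Change: A[3] -3 -> 22
Changed element WAS the min. Need to check: is 22 still <= all others?
  Min of remaining elements: 2
  New min = min(22, 2) = 2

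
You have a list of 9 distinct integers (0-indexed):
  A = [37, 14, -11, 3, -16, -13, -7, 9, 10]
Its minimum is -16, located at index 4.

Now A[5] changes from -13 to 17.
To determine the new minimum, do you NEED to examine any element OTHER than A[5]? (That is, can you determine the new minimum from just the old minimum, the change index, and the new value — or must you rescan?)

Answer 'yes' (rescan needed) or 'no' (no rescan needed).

Old min = -16 at index 4
Change at index 5: -13 -> 17
Index 5 was NOT the min. New min = min(-16, 17). No rescan of other elements needed.
Needs rescan: no

Answer: no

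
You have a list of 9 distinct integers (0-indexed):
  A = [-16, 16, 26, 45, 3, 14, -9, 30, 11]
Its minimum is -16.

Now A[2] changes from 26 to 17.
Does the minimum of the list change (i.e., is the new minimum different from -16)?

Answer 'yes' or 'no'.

Old min = -16
Change: A[2] 26 -> 17
Changed element was NOT the min; min changes only if 17 < -16.
New min = -16; changed? no

Answer: no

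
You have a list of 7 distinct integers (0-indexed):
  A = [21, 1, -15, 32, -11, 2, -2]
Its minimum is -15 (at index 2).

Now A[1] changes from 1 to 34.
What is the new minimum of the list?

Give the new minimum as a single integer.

Answer: -15

Derivation:
Old min = -15 (at index 2)
Change: A[1] 1 -> 34
Changed element was NOT the old min.
  New min = min(old_min, new_val) = min(-15, 34) = -15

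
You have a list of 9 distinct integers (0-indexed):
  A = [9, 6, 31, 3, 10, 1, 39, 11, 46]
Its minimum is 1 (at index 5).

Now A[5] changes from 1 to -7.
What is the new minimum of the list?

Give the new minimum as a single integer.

Answer: -7

Derivation:
Old min = 1 (at index 5)
Change: A[5] 1 -> -7
Changed element WAS the min. Need to check: is -7 still <= all others?
  Min of remaining elements: 3
  New min = min(-7, 3) = -7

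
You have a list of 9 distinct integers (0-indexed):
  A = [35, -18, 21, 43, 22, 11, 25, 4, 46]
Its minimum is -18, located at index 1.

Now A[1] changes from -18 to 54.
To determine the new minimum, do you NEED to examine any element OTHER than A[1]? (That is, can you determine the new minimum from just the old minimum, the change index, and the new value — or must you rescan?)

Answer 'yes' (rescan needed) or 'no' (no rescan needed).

Old min = -18 at index 1
Change at index 1: -18 -> 54
Index 1 WAS the min and new value 54 > old min -18. Must rescan other elements to find the new min.
Needs rescan: yes

Answer: yes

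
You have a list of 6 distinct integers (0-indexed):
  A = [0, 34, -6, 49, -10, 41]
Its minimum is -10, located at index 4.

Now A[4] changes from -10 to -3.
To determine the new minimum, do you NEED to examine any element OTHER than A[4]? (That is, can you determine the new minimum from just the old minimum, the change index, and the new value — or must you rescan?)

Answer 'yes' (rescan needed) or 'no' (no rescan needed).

Old min = -10 at index 4
Change at index 4: -10 -> -3
Index 4 WAS the min and new value -3 > old min -10. Must rescan other elements to find the new min.
Needs rescan: yes

Answer: yes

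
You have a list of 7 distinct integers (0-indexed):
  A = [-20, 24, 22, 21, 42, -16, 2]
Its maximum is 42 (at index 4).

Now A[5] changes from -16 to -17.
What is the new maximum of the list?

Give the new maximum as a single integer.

Old max = 42 (at index 4)
Change: A[5] -16 -> -17
Changed element was NOT the old max.
  New max = max(old_max, new_val) = max(42, -17) = 42

Answer: 42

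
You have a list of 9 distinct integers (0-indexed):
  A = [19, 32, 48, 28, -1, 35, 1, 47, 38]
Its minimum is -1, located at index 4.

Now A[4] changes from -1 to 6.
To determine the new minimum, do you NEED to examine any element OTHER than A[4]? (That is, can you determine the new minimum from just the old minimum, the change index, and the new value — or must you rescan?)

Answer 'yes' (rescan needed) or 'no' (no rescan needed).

Old min = -1 at index 4
Change at index 4: -1 -> 6
Index 4 WAS the min and new value 6 > old min -1. Must rescan other elements to find the new min.
Needs rescan: yes

Answer: yes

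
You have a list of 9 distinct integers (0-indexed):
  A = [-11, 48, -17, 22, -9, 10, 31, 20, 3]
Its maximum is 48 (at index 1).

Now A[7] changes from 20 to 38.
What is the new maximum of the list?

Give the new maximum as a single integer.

Old max = 48 (at index 1)
Change: A[7] 20 -> 38
Changed element was NOT the old max.
  New max = max(old_max, new_val) = max(48, 38) = 48

Answer: 48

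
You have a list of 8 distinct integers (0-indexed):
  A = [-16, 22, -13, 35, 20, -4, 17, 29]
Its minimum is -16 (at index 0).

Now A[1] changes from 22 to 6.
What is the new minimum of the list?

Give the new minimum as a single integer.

Old min = -16 (at index 0)
Change: A[1] 22 -> 6
Changed element was NOT the old min.
  New min = min(old_min, new_val) = min(-16, 6) = -16

Answer: -16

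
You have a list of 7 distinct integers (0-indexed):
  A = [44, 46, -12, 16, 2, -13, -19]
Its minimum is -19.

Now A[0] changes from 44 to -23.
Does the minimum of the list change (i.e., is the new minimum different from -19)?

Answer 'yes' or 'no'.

Old min = -19
Change: A[0] 44 -> -23
Changed element was NOT the min; min changes only if -23 < -19.
New min = -23; changed? yes

Answer: yes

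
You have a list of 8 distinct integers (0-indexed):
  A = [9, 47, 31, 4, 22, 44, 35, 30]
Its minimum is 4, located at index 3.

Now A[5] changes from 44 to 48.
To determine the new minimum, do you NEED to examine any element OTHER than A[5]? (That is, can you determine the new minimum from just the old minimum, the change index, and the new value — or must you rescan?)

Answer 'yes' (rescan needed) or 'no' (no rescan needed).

Old min = 4 at index 3
Change at index 5: 44 -> 48
Index 5 was NOT the min. New min = min(4, 48). No rescan of other elements needed.
Needs rescan: no

Answer: no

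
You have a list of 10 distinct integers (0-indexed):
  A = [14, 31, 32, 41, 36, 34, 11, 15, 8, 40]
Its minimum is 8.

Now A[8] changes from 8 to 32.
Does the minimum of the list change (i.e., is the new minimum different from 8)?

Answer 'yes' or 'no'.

Answer: yes

Derivation:
Old min = 8
Change: A[8] 8 -> 32
Changed element was the min; new min must be rechecked.
New min = 11; changed? yes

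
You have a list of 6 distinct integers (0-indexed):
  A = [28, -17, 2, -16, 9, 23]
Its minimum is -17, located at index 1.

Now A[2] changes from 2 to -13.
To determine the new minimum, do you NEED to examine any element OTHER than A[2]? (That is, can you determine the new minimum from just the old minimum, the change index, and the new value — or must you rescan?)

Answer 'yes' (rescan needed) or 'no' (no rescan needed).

Old min = -17 at index 1
Change at index 2: 2 -> -13
Index 2 was NOT the min. New min = min(-17, -13). No rescan of other elements needed.
Needs rescan: no

Answer: no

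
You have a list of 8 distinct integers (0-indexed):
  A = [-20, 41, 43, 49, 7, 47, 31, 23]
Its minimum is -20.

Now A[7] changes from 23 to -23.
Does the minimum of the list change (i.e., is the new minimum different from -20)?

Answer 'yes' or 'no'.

Answer: yes

Derivation:
Old min = -20
Change: A[7] 23 -> -23
Changed element was NOT the min; min changes only if -23 < -20.
New min = -23; changed? yes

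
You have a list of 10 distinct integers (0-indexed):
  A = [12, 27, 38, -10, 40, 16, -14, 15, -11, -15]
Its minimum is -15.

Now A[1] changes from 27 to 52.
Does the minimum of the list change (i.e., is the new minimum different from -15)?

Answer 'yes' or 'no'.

Old min = -15
Change: A[1] 27 -> 52
Changed element was NOT the min; min changes only if 52 < -15.
New min = -15; changed? no

Answer: no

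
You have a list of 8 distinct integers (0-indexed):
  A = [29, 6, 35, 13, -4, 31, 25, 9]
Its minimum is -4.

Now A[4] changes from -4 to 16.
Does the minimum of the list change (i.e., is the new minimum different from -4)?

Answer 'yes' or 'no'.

Answer: yes

Derivation:
Old min = -4
Change: A[4] -4 -> 16
Changed element was the min; new min must be rechecked.
New min = 6; changed? yes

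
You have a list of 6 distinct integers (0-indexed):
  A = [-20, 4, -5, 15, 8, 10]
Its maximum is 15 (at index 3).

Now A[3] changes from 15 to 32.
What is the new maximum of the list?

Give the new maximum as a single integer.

Old max = 15 (at index 3)
Change: A[3] 15 -> 32
Changed element WAS the max -> may need rescan.
  Max of remaining elements: 10
  New max = max(32, 10) = 32

Answer: 32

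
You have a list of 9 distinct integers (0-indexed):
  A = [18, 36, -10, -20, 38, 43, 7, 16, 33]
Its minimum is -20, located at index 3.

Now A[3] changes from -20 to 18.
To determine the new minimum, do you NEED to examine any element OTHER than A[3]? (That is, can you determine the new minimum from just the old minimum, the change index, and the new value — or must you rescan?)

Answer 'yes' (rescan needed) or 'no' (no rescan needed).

Answer: yes

Derivation:
Old min = -20 at index 3
Change at index 3: -20 -> 18
Index 3 WAS the min and new value 18 > old min -20. Must rescan other elements to find the new min.
Needs rescan: yes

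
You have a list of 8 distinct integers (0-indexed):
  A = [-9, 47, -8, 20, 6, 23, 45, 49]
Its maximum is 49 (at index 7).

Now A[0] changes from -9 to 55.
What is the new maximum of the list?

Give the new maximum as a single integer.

Answer: 55

Derivation:
Old max = 49 (at index 7)
Change: A[0] -9 -> 55
Changed element was NOT the old max.
  New max = max(old_max, new_val) = max(49, 55) = 55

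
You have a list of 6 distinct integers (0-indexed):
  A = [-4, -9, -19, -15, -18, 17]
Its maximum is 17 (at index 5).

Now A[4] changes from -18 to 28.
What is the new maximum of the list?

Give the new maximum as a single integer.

Old max = 17 (at index 5)
Change: A[4] -18 -> 28
Changed element was NOT the old max.
  New max = max(old_max, new_val) = max(17, 28) = 28

Answer: 28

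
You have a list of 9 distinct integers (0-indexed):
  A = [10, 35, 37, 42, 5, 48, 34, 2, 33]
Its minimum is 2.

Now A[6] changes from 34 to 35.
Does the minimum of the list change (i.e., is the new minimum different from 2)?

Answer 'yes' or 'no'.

Old min = 2
Change: A[6] 34 -> 35
Changed element was NOT the min; min changes only if 35 < 2.
New min = 2; changed? no

Answer: no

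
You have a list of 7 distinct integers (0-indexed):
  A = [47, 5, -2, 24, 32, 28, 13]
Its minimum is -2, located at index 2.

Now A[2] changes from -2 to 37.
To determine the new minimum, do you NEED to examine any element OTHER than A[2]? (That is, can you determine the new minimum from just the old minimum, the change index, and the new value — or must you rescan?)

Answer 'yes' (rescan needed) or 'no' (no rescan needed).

Old min = -2 at index 2
Change at index 2: -2 -> 37
Index 2 WAS the min and new value 37 > old min -2. Must rescan other elements to find the new min.
Needs rescan: yes

Answer: yes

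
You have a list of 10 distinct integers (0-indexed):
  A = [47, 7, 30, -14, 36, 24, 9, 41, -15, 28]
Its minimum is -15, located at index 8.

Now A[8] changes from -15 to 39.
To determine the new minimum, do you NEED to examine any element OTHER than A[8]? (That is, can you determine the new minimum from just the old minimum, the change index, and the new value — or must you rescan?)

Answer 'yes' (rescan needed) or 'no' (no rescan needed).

Answer: yes

Derivation:
Old min = -15 at index 8
Change at index 8: -15 -> 39
Index 8 WAS the min and new value 39 > old min -15. Must rescan other elements to find the new min.
Needs rescan: yes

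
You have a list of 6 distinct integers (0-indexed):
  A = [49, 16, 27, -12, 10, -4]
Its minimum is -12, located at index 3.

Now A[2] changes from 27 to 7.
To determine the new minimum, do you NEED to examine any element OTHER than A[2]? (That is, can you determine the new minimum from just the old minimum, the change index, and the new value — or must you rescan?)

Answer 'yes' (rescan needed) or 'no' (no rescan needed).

Old min = -12 at index 3
Change at index 2: 27 -> 7
Index 2 was NOT the min. New min = min(-12, 7). No rescan of other elements needed.
Needs rescan: no

Answer: no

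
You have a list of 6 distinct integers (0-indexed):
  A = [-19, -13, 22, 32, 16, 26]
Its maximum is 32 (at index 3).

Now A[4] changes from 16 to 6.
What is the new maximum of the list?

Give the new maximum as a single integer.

Answer: 32

Derivation:
Old max = 32 (at index 3)
Change: A[4] 16 -> 6
Changed element was NOT the old max.
  New max = max(old_max, new_val) = max(32, 6) = 32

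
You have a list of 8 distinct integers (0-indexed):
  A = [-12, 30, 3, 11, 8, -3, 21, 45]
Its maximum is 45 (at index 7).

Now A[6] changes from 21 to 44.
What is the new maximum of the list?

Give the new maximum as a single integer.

Old max = 45 (at index 7)
Change: A[6] 21 -> 44
Changed element was NOT the old max.
  New max = max(old_max, new_val) = max(45, 44) = 45

Answer: 45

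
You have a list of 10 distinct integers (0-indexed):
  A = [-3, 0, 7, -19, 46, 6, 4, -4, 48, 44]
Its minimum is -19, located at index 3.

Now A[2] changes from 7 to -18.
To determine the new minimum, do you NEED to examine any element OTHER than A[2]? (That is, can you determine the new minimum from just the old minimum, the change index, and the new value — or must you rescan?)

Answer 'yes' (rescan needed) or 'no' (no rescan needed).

Old min = -19 at index 3
Change at index 2: 7 -> -18
Index 2 was NOT the min. New min = min(-19, -18). No rescan of other elements needed.
Needs rescan: no

Answer: no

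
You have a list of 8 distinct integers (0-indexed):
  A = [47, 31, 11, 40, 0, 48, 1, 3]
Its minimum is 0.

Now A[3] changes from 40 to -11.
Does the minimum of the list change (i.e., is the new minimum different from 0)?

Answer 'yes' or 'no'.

Answer: yes

Derivation:
Old min = 0
Change: A[3] 40 -> -11
Changed element was NOT the min; min changes only if -11 < 0.
New min = -11; changed? yes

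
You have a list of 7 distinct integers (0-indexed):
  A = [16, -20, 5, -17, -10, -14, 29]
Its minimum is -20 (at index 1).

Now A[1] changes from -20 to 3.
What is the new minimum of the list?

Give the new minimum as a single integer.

Old min = -20 (at index 1)
Change: A[1] -20 -> 3
Changed element WAS the min. Need to check: is 3 still <= all others?
  Min of remaining elements: -17
  New min = min(3, -17) = -17

Answer: -17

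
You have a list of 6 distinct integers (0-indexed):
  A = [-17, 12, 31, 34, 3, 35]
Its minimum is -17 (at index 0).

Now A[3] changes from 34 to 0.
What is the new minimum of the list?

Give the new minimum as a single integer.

Answer: -17

Derivation:
Old min = -17 (at index 0)
Change: A[3] 34 -> 0
Changed element was NOT the old min.
  New min = min(old_min, new_val) = min(-17, 0) = -17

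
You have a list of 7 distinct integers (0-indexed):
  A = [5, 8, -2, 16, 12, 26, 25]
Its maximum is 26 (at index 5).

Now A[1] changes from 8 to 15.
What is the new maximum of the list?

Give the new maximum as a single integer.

Answer: 26

Derivation:
Old max = 26 (at index 5)
Change: A[1] 8 -> 15
Changed element was NOT the old max.
  New max = max(old_max, new_val) = max(26, 15) = 26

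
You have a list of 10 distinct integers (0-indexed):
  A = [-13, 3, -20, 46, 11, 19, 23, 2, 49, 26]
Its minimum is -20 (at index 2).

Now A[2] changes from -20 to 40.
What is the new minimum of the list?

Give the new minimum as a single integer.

Old min = -20 (at index 2)
Change: A[2] -20 -> 40
Changed element WAS the min. Need to check: is 40 still <= all others?
  Min of remaining elements: -13
  New min = min(40, -13) = -13

Answer: -13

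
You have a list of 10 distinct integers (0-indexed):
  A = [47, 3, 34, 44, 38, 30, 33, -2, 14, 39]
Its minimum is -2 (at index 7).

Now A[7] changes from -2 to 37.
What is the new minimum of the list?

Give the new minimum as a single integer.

Answer: 3

Derivation:
Old min = -2 (at index 7)
Change: A[7] -2 -> 37
Changed element WAS the min. Need to check: is 37 still <= all others?
  Min of remaining elements: 3
  New min = min(37, 3) = 3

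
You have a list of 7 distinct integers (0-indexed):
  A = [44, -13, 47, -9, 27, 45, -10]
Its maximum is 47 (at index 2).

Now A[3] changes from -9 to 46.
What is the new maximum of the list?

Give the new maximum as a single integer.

Answer: 47

Derivation:
Old max = 47 (at index 2)
Change: A[3] -9 -> 46
Changed element was NOT the old max.
  New max = max(old_max, new_val) = max(47, 46) = 47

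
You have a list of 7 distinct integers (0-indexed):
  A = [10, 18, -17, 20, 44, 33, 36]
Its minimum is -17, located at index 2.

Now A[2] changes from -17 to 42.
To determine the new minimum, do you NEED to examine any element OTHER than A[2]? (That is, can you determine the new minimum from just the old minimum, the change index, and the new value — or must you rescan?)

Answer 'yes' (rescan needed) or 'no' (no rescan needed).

Answer: yes

Derivation:
Old min = -17 at index 2
Change at index 2: -17 -> 42
Index 2 WAS the min and new value 42 > old min -17. Must rescan other elements to find the new min.
Needs rescan: yes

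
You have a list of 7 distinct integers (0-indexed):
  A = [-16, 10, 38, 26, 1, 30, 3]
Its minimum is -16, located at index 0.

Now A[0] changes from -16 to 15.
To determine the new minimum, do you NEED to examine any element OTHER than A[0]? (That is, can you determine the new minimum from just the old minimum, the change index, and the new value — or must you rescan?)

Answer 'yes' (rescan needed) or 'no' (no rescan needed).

Answer: yes

Derivation:
Old min = -16 at index 0
Change at index 0: -16 -> 15
Index 0 WAS the min and new value 15 > old min -16. Must rescan other elements to find the new min.
Needs rescan: yes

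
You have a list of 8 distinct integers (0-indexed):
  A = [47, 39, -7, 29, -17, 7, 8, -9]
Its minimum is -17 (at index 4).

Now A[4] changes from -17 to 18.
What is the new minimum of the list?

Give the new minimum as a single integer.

Answer: -9

Derivation:
Old min = -17 (at index 4)
Change: A[4] -17 -> 18
Changed element WAS the min. Need to check: is 18 still <= all others?
  Min of remaining elements: -9
  New min = min(18, -9) = -9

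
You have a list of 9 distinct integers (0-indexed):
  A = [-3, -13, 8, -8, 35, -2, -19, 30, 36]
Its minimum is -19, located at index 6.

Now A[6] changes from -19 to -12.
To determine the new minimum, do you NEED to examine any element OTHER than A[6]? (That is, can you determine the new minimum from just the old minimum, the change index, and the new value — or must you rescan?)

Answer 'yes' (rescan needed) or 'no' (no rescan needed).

Old min = -19 at index 6
Change at index 6: -19 -> -12
Index 6 WAS the min and new value -12 > old min -19. Must rescan other elements to find the new min.
Needs rescan: yes

Answer: yes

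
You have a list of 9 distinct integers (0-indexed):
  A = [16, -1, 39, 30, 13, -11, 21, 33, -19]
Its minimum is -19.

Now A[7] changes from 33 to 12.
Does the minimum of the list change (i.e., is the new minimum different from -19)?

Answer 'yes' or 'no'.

Answer: no

Derivation:
Old min = -19
Change: A[7] 33 -> 12
Changed element was NOT the min; min changes only if 12 < -19.
New min = -19; changed? no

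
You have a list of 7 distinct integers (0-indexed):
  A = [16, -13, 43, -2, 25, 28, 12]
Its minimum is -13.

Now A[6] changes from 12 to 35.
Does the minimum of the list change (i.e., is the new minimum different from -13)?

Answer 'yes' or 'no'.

Old min = -13
Change: A[6] 12 -> 35
Changed element was NOT the min; min changes only if 35 < -13.
New min = -13; changed? no

Answer: no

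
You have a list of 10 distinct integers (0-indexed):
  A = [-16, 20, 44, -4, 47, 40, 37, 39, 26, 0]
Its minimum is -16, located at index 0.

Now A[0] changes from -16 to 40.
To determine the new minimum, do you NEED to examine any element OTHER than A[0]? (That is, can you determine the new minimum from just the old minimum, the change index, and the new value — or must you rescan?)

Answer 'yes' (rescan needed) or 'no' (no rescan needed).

Answer: yes

Derivation:
Old min = -16 at index 0
Change at index 0: -16 -> 40
Index 0 WAS the min and new value 40 > old min -16. Must rescan other elements to find the new min.
Needs rescan: yes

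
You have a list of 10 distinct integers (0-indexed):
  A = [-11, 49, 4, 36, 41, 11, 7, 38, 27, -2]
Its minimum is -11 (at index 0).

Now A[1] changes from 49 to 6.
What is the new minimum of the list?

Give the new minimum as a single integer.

Answer: -11

Derivation:
Old min = -11 (at index 0)
Change: A[1] 49 -> 6
Changed element was NOT the old min.
  New min = min(old_min, new_val) = min(-11, 6) = -11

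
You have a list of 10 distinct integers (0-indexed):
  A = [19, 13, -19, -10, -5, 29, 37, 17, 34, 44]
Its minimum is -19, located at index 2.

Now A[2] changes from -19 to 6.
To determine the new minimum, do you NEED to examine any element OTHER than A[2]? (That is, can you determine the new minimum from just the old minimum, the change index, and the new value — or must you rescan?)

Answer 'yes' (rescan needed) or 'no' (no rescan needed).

Answer: yes

Derivation:
Old min = -19 at index 2
Change at index 2: -19 -> 6
Index 2 WAS the min and new value 6 > old min -19. Must rescan other elements to find the new min.
Needs rescan: yes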